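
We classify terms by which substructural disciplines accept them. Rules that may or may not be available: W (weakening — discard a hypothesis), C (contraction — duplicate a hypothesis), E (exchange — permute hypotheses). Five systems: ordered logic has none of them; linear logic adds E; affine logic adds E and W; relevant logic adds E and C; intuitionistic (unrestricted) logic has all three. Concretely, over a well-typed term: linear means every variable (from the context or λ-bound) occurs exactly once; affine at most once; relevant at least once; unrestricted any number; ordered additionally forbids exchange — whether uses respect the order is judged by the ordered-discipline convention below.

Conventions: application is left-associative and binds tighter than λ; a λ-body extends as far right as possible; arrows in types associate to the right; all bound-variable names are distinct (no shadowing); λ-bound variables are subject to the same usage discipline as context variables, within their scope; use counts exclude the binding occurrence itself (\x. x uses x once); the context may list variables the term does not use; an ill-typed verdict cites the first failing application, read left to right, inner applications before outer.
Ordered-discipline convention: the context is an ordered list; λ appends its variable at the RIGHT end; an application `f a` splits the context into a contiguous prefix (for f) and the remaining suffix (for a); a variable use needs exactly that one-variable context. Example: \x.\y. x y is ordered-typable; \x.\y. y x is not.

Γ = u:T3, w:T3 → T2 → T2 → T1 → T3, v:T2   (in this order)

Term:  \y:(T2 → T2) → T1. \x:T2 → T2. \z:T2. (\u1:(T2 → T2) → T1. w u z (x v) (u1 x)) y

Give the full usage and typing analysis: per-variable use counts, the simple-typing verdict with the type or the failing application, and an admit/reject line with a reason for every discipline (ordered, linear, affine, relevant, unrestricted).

usage: u=1, w=1, v=1, y [bound]=1, x [bound]=2, z [bound]=1, u1 [bound]=1
left-to-right use order: w, u, z, x, v, u1, x, y
typing: well-typed — term : ((T2 → T2) → T1) → (T2 → T2) → T2 → T3
ordered: ✗ — repeated use of x ×2
linear: ✗ — repeated use of x ×2
affine: ✗ — repeated use of x ×2
relevant: ✓ — every one of u, w, v, y, x, z, u1 appears
unrestricted: ✓ — well-typed at ((T2 → T2) → T1) → (T2 → T2) → T2 → T3; no restrictions here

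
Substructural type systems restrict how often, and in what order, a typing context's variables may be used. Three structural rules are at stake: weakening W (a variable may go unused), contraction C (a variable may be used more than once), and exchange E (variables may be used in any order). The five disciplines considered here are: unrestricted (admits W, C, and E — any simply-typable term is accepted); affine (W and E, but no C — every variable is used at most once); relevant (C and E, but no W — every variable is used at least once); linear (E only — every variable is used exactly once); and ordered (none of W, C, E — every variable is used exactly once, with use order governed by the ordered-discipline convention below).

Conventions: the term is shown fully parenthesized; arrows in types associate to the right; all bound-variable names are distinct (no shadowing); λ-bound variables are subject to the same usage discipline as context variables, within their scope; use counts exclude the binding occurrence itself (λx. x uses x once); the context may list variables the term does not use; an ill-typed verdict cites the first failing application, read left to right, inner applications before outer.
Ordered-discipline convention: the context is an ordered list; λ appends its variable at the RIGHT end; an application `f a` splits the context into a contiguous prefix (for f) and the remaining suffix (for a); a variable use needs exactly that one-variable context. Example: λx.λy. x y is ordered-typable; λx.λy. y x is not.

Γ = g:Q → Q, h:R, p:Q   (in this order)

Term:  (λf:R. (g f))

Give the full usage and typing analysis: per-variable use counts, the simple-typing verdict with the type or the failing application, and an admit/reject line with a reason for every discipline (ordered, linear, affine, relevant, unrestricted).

variable uses: g: 1, h: 0, p: 0, f (λ-bound): 1
uses in reading order: g, f
typing: ill-typed: a function awaiting Q gets R
ordered ✗ (not simply typable)
linear ✗ (fails simple typing)
affine ✗ (a type mismatch blocks all five)
relevant ✗ (the type mismatch rejects it)
unrestricted ✗ (not simply typable)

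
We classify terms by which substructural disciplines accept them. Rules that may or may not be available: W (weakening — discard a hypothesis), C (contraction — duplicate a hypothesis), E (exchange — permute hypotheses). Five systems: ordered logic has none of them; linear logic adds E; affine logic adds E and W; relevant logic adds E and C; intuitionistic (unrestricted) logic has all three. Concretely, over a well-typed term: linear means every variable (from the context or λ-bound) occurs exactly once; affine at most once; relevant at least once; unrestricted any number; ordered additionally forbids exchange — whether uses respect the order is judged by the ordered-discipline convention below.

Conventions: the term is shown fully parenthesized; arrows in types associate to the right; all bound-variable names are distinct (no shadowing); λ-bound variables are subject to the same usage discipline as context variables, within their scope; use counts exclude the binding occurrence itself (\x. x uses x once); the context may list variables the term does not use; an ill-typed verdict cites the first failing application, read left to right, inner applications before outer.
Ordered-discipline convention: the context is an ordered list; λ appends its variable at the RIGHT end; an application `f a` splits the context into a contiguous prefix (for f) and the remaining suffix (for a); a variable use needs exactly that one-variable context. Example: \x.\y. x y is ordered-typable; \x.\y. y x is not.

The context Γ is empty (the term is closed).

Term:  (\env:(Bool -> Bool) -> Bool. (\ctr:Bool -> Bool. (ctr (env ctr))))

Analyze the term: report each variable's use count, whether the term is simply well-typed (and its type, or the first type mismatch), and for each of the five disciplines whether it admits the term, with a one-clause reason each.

counts: env (λ-bound): 1×, ctr (λ-bound): 2×
use order (left to right): ctr, env, ctr
typing: ✓ — ((Bool -> Bool) -> Bool) -> (Bool -> Bool) -> Bool
ordered ✗ (needs contraction — ctr ×2)
linear ✗ (needs contraction — ctr ×2)
affine ✗ (needs contraction — ctr ×2)
relevant ✓ (env, ctr: all used, weakening unneeded)
unrestricted ✓ (simply typable at ((Bool -> Bool) -> Bool) -> (Bool -> Bool) -> Bool; W, C, E all held)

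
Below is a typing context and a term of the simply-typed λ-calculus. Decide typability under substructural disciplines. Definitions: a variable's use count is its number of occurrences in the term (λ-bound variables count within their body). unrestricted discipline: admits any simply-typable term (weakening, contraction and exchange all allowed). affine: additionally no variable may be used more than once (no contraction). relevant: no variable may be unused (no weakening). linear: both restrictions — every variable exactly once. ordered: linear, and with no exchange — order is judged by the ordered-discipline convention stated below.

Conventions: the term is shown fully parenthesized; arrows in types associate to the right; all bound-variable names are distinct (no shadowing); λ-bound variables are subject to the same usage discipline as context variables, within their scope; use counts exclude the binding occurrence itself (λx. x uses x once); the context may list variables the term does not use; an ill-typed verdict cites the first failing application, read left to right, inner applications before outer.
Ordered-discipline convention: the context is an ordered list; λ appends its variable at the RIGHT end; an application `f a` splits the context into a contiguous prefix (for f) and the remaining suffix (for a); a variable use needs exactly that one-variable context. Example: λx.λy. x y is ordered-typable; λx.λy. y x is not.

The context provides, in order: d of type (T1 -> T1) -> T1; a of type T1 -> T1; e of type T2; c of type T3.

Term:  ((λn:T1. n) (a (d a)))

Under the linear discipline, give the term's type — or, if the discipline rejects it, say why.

not well-typed under linear — needs contraction — a ×2; unused: e, c — weakening required
use counts: d: 1×; a: 2×; e: 0×; c: 0×; n [bound]: 1×
uses in reading order: n, a, d, a
typing: the term checks, with type T1
per-discipline verdicts: ordered ✗, linear ✗, affine ✗, relevant ✗, unrestricted ✓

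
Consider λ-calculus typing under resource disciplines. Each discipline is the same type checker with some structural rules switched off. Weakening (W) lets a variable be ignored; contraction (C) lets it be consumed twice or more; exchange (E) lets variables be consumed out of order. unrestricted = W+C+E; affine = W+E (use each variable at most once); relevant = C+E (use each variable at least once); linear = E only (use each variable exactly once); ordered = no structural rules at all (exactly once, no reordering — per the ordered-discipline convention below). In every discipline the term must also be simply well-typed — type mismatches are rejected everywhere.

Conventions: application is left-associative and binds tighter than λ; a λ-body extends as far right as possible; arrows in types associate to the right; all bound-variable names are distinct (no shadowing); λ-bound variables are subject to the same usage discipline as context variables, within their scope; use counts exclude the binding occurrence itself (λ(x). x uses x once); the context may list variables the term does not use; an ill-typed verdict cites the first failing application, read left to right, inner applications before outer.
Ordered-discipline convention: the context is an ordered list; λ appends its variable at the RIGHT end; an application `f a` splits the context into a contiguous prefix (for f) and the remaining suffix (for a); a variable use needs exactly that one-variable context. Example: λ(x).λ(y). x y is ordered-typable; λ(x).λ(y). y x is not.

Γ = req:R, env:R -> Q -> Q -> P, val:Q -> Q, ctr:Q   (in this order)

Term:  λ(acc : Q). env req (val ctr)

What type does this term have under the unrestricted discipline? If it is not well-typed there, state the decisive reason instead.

term : Q -> Q -> P
counts: req ×1; env ×1; val ×1; ctr ×1; acc (λ-bound) ×0
order of uses: env, req, val, ctr
typing: ✓ — Q -> Q -> P
summary: ordered ✗ | linear ✗ | affine ✓ | relevant ✗ | unrestricted ✓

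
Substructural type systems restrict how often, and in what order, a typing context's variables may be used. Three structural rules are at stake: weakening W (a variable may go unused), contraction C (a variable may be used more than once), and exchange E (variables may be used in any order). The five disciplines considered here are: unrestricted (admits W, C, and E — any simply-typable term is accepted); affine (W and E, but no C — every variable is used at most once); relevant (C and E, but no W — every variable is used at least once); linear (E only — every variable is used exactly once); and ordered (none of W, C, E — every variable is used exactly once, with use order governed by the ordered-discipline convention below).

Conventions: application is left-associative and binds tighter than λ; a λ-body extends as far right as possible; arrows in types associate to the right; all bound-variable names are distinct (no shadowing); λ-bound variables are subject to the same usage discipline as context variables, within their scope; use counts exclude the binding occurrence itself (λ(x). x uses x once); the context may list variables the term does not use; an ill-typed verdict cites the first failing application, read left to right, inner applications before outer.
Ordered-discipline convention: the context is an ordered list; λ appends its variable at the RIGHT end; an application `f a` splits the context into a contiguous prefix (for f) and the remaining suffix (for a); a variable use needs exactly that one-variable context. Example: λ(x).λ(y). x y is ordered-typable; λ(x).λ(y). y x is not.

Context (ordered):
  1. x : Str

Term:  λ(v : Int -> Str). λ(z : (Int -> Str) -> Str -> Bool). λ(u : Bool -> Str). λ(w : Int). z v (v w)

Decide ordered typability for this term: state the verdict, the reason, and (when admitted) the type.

no — v ×2 used more than once (contraction); x, u left unused
use counts: x: 0×; v (λ-bound): 2×; z (λ-bound): 1×; u (λ-bound): 0×; w (λ-bound): 1×
order of uses: z, v, v, w
typing: well-typed at (Int -> Str) -> ((Int -> Str) -> Str -> Bool) -> (Bool -> Str) -> Int -> Bool
all disciplines: ordered ✗; linear ✗; affine ✗; relevant ✗; unrestricted ✓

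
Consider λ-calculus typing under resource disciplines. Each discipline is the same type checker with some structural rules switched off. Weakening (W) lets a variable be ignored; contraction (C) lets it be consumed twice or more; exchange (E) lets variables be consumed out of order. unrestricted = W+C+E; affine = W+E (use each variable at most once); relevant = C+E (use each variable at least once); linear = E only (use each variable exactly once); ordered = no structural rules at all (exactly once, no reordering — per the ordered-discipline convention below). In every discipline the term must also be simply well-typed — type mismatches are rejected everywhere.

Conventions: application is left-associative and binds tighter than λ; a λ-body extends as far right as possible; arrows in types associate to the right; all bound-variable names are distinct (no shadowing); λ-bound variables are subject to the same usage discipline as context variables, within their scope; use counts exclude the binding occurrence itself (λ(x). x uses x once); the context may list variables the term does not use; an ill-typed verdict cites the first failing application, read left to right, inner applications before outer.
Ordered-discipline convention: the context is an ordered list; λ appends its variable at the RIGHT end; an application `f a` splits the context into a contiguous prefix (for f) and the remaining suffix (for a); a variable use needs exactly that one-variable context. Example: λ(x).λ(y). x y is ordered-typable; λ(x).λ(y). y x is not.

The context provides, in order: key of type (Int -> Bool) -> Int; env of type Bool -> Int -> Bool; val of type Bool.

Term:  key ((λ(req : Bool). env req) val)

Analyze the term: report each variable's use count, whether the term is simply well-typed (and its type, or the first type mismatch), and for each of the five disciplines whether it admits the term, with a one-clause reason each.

usage: key ×1, env ×1, val ×1, req (λ-bound) ×1
order of uses: key, env, req, val
typing: ✓ — Int
ordered ✓ (key, env, val, req: once each, no exchange needed)
linear ✓ (each of key, env, val, req used exactly once)
affine ✓ (none of key, env, val, req used more than once)
relevant ✓ (key, env, val, req: all used, weakening unneeded)
unrestricted ✓ (simply typable at Int; W, C, E all held)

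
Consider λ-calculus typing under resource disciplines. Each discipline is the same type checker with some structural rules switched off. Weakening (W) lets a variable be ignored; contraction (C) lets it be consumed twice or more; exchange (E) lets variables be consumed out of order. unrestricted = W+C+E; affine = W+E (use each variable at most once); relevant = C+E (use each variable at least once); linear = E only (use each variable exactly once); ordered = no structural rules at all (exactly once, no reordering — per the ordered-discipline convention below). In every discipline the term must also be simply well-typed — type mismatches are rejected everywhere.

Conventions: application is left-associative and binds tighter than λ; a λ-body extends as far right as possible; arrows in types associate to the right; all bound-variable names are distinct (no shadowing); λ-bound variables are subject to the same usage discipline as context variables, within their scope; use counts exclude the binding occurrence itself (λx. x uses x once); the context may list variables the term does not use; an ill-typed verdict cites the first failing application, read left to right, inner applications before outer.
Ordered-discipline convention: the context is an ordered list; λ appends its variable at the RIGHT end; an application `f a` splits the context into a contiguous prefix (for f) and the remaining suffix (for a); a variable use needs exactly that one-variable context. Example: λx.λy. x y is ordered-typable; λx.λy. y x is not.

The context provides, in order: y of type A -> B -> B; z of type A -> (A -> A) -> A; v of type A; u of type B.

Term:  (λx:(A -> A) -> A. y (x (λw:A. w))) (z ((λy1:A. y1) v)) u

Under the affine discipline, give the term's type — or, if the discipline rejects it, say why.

term : B
usage: y=1; z=1; v=1; u=1; x (λ-bound)=1; w (λ-bound)=1; y1 (λ-bound)=1
use order (left to right): y, x, w, z, y1, v, u
typing: well-typed — term : B
per-discipline verdicts: ordered ✓ | linear ✓ | affine ✓ | relevant ✓ | unrestricted ✓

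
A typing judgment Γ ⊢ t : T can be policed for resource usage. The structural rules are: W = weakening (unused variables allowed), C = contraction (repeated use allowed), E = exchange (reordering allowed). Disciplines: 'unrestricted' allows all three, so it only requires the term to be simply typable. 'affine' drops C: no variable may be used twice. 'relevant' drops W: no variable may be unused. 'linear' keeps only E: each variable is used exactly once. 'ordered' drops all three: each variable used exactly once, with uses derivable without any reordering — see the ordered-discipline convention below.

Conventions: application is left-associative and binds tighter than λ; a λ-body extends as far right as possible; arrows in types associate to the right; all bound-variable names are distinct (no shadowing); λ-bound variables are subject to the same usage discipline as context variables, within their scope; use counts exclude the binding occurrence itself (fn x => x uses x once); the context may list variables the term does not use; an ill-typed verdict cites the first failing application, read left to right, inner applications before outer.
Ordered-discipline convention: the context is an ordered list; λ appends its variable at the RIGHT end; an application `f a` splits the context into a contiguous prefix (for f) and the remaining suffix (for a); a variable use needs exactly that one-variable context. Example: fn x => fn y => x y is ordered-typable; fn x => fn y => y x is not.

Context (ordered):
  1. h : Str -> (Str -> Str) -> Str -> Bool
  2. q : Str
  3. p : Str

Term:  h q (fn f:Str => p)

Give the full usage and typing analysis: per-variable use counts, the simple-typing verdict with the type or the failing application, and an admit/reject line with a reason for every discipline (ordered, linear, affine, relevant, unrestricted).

variable uses: h=1, q=1, p=1, f [bound]=0
uses in reading order: h, q, p
typing: the term checks, with type Str -> Bool
ordered: ✗, unused: f — weakening required
linear: ✗, unused: f — weakening required
affine: ✓, none of h, q, p, f used more than once
relevant: ✗, unused: f — weakening required
unrestricted: ✓, simply typable at Str -> Bool; W, C, E all held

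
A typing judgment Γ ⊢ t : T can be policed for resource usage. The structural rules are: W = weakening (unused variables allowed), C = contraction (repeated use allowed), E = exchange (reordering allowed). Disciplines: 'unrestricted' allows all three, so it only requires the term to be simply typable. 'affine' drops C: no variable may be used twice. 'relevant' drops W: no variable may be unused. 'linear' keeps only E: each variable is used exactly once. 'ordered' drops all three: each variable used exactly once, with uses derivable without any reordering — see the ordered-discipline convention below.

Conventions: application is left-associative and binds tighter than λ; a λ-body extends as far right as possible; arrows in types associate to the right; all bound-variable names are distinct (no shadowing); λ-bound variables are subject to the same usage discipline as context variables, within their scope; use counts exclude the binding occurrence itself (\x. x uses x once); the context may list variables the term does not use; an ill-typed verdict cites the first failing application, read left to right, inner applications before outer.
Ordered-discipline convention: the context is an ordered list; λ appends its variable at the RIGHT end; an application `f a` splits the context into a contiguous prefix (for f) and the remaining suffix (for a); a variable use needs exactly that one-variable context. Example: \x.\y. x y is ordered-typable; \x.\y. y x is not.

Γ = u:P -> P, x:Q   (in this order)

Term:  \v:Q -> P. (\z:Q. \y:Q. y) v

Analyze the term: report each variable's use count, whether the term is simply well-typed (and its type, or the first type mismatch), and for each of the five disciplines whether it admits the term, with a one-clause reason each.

use counts: u ×0, x ×0, v [bound] ×1, z [bound] ×0, y [bound] ×1
left-to-right use order: y, v
typing: ill-typed: an argument Q -> P mismatches the expected Q
ordered: ✗ — fails simple typing
linear: ✗ — a type mismatch blocks all five
affine: ✗ — the type mismatch rejects it
relevant: ✗ — not simply typable
unrestricted: ✗ — fails simple typing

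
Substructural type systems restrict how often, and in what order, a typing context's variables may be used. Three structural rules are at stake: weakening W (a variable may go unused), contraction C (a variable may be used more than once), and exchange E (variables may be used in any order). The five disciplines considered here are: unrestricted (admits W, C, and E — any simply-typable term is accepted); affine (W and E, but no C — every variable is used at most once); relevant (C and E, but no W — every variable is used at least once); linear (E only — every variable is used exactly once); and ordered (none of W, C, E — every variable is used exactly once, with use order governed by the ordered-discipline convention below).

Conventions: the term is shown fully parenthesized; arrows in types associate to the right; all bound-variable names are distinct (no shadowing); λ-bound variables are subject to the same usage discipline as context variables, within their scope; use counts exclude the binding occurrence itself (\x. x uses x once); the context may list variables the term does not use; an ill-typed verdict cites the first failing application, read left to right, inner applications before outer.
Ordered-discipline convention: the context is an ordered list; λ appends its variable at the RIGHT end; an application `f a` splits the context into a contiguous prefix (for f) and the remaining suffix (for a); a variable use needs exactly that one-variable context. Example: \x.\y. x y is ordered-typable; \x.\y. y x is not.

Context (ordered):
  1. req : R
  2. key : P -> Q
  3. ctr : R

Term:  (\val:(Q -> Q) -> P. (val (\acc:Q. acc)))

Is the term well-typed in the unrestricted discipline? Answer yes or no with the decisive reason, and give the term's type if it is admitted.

yes — well-typed at ((Q -> Q) -> P) -> P; no restrictions here; term : ((Q -> Q) -> P) -> P
variable uses: req ×0; key ×0; ctr ×0; val [bound] ×1; acc [bound] ×1
order of uses: val, acc
typing: well-typed — term : ((Q -> Q) -> P) -> P
per-discipline verdicts: ordered ✗ | linear ✗ | affine ✓ | relevant ✗ | unrestricted ✓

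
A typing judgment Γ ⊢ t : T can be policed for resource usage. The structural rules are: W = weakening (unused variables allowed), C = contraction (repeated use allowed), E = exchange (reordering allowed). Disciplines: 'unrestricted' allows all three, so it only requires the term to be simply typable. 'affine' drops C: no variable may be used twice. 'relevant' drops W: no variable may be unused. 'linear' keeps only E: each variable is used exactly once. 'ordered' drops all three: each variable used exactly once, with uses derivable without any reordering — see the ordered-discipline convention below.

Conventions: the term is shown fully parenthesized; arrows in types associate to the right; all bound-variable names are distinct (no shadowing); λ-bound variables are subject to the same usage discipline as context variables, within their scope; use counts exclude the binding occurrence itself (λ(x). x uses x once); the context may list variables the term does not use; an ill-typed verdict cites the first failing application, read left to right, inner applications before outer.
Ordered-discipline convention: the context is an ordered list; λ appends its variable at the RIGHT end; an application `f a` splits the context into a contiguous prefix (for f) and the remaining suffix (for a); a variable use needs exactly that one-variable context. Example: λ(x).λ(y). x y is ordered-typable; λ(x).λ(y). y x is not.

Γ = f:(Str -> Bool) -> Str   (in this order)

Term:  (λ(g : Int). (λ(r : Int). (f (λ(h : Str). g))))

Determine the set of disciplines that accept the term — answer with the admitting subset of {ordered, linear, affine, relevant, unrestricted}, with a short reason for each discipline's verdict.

admitting disciplines: none
variable uses: f: 1, g (λ-bound): 1, r (λ-bound): 0, h (λ-bound): 0
order of uses: f, g
typing: ill-typed: a function awaiting Str -> Bool gets Str -> Int
ordered: ✗, a type mismatch blocks all five
linear: ✗, the type mismatch rejects it
affine: ✗, not simply typable
relevant: ✗, fails simple typing
unrestricted: ✗, a type mismatch blocks all five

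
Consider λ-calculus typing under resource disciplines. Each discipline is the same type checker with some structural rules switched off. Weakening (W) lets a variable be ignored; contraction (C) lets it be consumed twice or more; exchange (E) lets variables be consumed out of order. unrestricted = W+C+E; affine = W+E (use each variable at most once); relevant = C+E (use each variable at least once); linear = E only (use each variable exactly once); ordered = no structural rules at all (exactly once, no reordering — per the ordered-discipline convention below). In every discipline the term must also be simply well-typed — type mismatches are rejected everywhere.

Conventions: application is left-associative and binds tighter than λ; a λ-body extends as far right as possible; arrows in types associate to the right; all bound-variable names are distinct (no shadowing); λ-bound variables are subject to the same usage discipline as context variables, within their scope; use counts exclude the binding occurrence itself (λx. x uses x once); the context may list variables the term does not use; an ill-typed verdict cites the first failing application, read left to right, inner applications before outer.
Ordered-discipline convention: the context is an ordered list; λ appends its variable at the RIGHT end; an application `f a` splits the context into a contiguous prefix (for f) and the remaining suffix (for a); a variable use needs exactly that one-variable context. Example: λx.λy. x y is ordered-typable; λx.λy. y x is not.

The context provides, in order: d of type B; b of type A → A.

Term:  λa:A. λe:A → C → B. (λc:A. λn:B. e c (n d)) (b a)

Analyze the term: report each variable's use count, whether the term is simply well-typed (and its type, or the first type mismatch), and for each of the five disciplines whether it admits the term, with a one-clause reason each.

use counts: d: 1; b: 1; a (λ-bound): 1; e (λ-bound): 1; c (λ-bound): 1; n (λ-bound): 1
use order (left to right): e, c, n, d, b, a
typing: ill-typed: applying a non-function (B)
ordered: ✗ — not simply typable
linear: ✗ — fails simple typing
affine: ✗ — a type mismatch blocks all five
relevant: ✗ — the type mismatch rejects it
unrestricted: ✗ — not simply typable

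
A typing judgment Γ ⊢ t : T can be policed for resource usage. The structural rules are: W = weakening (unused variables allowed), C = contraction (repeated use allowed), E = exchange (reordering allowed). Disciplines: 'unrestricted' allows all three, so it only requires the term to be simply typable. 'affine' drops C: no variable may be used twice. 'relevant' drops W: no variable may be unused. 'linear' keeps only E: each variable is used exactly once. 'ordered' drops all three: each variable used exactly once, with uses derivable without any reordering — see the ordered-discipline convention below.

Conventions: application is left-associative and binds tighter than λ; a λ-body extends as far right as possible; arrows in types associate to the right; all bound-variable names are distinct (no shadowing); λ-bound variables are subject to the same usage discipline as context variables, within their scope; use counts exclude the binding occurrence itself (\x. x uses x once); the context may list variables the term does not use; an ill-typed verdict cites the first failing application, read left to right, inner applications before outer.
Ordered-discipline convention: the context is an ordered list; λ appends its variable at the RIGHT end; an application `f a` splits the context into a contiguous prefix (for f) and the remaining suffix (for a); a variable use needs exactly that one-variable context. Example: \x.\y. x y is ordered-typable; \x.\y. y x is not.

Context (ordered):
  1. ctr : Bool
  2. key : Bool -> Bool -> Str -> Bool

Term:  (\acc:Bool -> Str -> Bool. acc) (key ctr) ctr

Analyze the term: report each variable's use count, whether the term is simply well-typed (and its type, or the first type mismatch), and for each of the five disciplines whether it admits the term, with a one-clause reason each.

variable uses: ctr ×2, key ×1, acc (λ-bound) ×1
order of uses: acc, key, ctr, ctr
typing: well-typed — term : Str -> Bool
ordered ✗ (uses contraction: ctr ×2)
linear ✗ (uses contraction: ctr ×2)
affine ✗ (uses contraction: ctr ×2)
relevant ✓ (ctr, key, acc: all used, weakening unneeded)
unrestricted ✓ (type-checks (Str -> Bool) and nothing is barred)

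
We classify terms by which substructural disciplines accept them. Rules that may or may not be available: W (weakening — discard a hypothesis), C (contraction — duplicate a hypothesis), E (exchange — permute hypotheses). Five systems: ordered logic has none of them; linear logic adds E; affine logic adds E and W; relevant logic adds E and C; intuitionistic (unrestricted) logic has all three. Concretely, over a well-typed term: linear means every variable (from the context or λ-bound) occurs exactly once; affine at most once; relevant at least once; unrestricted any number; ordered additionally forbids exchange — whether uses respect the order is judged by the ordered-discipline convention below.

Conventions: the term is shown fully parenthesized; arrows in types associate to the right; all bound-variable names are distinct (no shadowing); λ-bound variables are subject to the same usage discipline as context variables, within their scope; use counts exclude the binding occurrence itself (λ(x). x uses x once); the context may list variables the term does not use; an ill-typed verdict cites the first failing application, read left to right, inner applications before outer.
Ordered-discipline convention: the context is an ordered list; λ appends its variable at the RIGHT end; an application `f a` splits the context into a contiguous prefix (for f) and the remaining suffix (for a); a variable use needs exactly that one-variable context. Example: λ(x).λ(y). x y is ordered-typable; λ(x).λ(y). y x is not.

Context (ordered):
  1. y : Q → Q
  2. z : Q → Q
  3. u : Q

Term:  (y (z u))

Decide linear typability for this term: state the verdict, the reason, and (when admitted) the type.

yes — each of y, z, u used exactly once; term : Q
variable uses: y: 1×; z: 1×; u: 1×
use order (left to right): y, z, u
typing: well-typed — term : Q
across the five disciplines: ordered ✓ · linear ✓ · affine ✓ · relevant ✓ · unrestricted ✓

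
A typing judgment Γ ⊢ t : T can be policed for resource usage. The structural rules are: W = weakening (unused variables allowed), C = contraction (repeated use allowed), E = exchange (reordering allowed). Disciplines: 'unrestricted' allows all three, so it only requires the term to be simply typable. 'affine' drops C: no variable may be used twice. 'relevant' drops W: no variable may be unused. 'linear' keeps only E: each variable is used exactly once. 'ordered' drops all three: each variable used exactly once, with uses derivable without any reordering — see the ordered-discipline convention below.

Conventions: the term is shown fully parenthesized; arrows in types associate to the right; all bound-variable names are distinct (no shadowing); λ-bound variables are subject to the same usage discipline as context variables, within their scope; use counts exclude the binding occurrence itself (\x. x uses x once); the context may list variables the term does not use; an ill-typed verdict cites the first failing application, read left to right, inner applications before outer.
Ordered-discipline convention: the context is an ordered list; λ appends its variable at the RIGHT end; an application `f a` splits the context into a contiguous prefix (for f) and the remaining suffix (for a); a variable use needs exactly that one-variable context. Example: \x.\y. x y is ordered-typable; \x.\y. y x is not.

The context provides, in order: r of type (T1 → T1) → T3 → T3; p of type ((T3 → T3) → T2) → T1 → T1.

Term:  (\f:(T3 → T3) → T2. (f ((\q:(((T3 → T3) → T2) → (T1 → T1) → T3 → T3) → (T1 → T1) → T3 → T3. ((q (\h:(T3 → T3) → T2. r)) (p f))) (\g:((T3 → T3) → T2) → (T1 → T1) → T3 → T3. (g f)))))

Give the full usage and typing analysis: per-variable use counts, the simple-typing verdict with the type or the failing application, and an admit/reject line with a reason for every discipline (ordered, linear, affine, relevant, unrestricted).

use counts: r: 1; p: 1; f [bound]: 3; q [bound]: 1; h [bound]: 0; g [bound]: 1
use order (left to right): f, q, r, p, f, g, f
typing: the term checks, with type ((T3 → T3) → T2) → T2
ordered ✗ (needs contraction — f ×3; h left unused)
linear ✗ (needs contraction — f ×3; h left unused)
affine ✗ (needs contraction — f ×3)
relevant ✗ (h left unused)
unrestricted ✓ (typability at ((T3 → T3) → T2) → T2 is all that's needed)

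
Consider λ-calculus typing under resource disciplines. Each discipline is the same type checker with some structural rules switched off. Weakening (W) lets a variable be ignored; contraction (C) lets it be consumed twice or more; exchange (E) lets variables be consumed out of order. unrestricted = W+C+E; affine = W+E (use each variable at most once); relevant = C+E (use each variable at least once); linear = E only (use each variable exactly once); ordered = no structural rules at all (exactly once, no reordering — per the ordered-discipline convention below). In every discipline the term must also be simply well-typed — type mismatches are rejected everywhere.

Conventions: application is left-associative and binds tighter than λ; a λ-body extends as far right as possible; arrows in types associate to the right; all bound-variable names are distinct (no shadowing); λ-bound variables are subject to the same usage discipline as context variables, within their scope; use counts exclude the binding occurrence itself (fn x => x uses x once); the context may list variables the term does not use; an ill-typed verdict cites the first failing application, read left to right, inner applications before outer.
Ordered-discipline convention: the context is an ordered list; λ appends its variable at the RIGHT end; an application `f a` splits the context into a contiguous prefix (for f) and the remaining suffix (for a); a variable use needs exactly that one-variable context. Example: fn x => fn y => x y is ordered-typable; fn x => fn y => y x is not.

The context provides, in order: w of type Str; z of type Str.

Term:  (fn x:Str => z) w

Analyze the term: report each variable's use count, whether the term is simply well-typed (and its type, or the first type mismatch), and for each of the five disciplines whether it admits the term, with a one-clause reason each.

variable uses: w ×1; z ×1; x [bound] ×0
use order (left to right): z, w
typing: ✓ — Str
ordered ✗ (needs weakening: x unused)
linear ✗ (needs weakening: x unused)
affine ✓ (no duplicate uses among w, z, x)
relevant ✗ (needs weakening: x unused)
unrestricted ✓ (type-checks (Str) and nothing is barred)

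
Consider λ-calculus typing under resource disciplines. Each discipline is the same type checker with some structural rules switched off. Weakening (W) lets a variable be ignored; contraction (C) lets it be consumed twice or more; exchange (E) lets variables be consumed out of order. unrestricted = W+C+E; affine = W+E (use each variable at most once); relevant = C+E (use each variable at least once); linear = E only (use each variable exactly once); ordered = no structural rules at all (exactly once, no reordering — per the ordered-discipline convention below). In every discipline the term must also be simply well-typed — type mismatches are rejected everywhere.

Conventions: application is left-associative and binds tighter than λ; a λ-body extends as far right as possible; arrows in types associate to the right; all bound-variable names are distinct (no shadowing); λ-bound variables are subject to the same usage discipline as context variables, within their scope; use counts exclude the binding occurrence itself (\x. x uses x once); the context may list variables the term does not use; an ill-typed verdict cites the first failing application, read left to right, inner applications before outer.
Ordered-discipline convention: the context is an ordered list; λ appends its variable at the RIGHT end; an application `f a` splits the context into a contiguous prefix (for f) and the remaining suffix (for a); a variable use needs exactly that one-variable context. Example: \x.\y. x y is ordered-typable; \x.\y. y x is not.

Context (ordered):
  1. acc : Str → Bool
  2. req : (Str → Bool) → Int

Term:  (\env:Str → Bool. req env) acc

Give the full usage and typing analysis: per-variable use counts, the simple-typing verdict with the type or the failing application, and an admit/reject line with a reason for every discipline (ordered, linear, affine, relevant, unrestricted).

variable uses: acc ×1; req ×1; env [bound] ×1
uses in reading order: req, env, acc
typing: well-typed — term : Int
ordered: ✗, no contiguous prefix/suffix split fits req, env, acc
linear: ✓, each of acc, req, env used exactly once
affine: ✓, no duplicate uses among acc, req, env
relevant: ✓, every one of acc, req, env appears
unrestricted: ✓, type-checks (Int) and nothing is barred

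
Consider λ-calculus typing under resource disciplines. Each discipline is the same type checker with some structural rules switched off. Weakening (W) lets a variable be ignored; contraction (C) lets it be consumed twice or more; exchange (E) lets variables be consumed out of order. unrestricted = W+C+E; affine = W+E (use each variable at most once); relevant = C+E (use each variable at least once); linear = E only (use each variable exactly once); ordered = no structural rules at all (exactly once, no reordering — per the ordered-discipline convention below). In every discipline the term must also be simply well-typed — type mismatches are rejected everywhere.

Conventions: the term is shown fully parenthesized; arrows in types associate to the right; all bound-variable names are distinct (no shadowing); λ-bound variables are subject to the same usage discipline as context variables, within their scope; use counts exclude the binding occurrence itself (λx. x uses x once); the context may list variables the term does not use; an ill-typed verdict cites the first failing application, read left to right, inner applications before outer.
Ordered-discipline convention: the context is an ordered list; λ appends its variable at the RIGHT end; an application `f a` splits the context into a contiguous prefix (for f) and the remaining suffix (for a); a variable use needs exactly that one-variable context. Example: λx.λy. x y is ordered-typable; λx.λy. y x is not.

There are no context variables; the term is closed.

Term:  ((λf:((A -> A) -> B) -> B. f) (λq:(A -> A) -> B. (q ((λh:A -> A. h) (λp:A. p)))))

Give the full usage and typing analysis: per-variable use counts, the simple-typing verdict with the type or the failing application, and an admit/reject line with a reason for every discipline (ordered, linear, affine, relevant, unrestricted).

usage: f (bound) ×1; q (bound) ×1; h (bound) ×1; p (bound) ×1
use order (left to right): f, q, h, p
typing: the term checks, with type ((A -> A) -> B) -> B
ordered: ✓ — f, q, h, p: once each, no exchange needed
linear: ✓ — f, q, h, p: one use apiece
affine: ✓ — at most one use each (f, q, h, p)
relevant: ✓ — f, q, h, p: all used, weakening unneeded
unrestricted: ✓ — typability at ((A -> A) -> B) -> B is all that's needed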